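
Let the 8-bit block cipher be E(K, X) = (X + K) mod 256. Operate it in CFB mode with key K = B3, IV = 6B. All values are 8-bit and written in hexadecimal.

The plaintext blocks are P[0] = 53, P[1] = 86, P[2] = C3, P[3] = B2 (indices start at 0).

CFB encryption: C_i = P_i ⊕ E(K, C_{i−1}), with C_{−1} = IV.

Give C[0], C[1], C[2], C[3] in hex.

C[0]: E(K, 6B) = 1E; 53 ⊕ 1E = 4D.
C[1]: E(K, 4D) = 00; 86 ⊕ 00 = 86.
C[2]: E(K, 86) = 39; C3 ⊕ 39 = FA.
C[3]: E(K, FA) = AD; B2 ⊕ AD = 1F.

C[0] = 4D, C[1] = 86, C[2] = FA, C[3] = 1F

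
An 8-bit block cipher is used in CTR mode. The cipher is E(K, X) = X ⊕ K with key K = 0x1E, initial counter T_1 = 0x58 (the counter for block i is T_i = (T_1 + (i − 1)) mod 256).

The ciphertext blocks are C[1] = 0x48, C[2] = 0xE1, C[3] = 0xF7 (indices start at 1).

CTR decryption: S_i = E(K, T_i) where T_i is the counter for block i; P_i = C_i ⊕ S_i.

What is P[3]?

P[3]: T = 0x5A, S = E(K, T) = 0x44; 0xF7 ⊕ 0x44 = 0xB3.

P[3] = 0xB3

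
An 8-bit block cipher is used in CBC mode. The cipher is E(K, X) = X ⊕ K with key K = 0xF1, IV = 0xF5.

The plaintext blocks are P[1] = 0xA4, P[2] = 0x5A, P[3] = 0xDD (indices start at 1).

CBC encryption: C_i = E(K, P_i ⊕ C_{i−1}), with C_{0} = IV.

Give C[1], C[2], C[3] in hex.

C[1] = 0xA0, C[2] = 0x0B, C[3] = 0x27

C[1]: P[1] ⊕ 0xF5 = 0x51; E(K, 0x51) = 0xA0.
C[2]: P[2] ⊕ 0xA0 = 0xFA; E(K, 0xFA) = 0x0B.
C[3]: P[3] ⊕ 0x0B = 0xD6; E(K, 0xD6) = 0x27.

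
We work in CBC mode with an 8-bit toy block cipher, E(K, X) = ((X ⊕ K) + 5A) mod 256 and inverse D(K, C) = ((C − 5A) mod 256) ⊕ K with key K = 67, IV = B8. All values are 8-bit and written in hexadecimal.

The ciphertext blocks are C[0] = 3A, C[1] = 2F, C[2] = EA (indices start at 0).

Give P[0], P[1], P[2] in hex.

P[0] = 3F, P[1] = 88, P[2] = D8

CBC decryption: P_i = D(K, C_i) ⊕ C_{i−1}, with C_{−1} = IV.
P[0]: D(K, 3A) = 87; 87 ⊕ B8 = 3F.
P[1]: D(K, 2F) = B2; B2 ⊕ 3A = 88.
P[2]: D(K, EA) = F7; F7 ⊕ 2F = D8.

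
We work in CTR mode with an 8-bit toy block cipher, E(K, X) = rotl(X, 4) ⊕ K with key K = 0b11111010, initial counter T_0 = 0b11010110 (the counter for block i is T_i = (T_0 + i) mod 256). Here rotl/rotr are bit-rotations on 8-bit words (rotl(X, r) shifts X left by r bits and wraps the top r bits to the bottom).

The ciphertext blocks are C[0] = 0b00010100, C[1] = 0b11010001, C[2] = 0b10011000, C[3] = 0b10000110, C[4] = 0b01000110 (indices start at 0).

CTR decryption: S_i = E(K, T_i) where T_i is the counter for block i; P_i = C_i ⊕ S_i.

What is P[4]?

P[4]: T = 0b11011010, S = E(K, T) = 0b01010111; 0b01000110 ⊕ 0b01010111 = 0b00010001.

P[4] = 0b00010001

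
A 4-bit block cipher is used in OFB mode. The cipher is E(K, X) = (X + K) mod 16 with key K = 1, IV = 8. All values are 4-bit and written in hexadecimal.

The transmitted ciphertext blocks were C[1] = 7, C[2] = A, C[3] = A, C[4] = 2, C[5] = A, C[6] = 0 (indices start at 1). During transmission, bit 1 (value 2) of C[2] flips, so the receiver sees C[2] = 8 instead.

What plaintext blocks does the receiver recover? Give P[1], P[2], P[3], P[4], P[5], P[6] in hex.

P[1] = E, P[2] = 2, P[3] = 1, P[4] = E, P[5] = 7, P[6] = E

OFB decryption: S_i = E(K, S_{i−1}) with S_{0} = IV; P_i = C_i ⊕ S_i.
Only C[2] changed, to 8. In OFB, a change in C_i flips the same bit in P_i only; the keystream is unaffected. Decrypting the received ciphertext:
P[1]: S = E(K, 8) = 9; 7 ⊕ 9 = E.
P[2]: S = E(K, 9) = A; 8 ⊕ A = 2.
P[3]: S = E(K, A) = B; A ⊕ B = 1.
P[4]: S = E(K, B) = C; 2 ⊕ C = E.
P[5]: S = E(K, C) = D; A ⊕ D = 7.
P[6]: S = E(K, D) = E; 0 ⊕ E = E.
Blocks that differ from the original plaintext: P[2].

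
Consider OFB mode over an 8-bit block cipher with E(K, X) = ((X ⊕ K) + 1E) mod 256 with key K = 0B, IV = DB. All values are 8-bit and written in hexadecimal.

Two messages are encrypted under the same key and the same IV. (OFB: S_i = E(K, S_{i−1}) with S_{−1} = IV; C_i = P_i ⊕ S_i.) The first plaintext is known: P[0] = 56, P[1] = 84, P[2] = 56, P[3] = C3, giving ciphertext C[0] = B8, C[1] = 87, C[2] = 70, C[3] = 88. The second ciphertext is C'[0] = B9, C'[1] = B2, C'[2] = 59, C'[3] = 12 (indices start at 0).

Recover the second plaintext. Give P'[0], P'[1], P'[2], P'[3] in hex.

In OFB with a reused IV, both messages share the same keystream S_i, so C_i ⊕ C'_i = P_i ⊕ P'_i and thus P'_i = P_i ⊕ C_i ⊕ C'_i.
P'[0]: 56 ⊕ B8 ⊕ B9 = 57.
P'[1]: 84 ⊕ 87 ⊕ B2 = B1.
P'[2]: 56 ⊕ 70 ⊕ 59 = 7F.
P'[3]: C3 ⊕ 88 ⊕ 12 = 59.

P'[0] = 57, P'[1] = B1, P'[2] = 7F, P'[3] = 59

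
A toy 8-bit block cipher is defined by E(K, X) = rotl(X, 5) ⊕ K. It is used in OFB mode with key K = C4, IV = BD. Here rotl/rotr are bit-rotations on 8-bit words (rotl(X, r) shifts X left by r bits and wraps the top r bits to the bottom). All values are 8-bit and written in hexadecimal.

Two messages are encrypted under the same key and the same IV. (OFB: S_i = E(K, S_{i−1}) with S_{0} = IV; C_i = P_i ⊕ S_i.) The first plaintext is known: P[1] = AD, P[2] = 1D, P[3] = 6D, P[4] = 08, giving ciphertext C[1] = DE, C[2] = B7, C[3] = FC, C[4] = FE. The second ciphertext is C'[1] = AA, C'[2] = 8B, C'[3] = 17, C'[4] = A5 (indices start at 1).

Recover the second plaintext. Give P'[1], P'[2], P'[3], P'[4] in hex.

In OFB with a reused IV, both messages share the same keystream S_i, so C_i ⊕ C'_i = P_i ⊕ P'_i and thus P'_i = P_i ⊕ C_i ⊕ C'_i.
P'[1]: AD ⊕ DE ⊕ AA = D9.
P'[2]: 1D ⊕ B7 ⊕ 8B = 21.
P'[3]: 6D ⊕ FC ⊕ 17 = 86.
P'[4]: 08 ⊕ FE ⊕ A5 = 53.

P'[1] = D9, P'[2] = 21, P'[3] = 86, P'[4] = 53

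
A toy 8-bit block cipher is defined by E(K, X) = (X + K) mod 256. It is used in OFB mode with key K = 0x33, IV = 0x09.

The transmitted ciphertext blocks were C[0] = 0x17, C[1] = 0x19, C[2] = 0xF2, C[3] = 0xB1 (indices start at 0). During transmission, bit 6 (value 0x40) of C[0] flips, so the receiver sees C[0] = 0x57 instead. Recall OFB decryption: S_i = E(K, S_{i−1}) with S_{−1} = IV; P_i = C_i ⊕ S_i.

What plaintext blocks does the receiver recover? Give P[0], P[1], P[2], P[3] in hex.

Only C[0] changed, to 0x57. In OFB, a change in C_i flips the same bit in P_i only; the keystream is unaffected. Decrypting the received ciphertext:
P[0]: S = E(K, 0x09) = 0x3C; 0x57 ⊕ 0x3C = 0x6B.
P[1]: S = E(K, 0x3C) = 0x6F; 0x19 ⊕ 0x6F = 0x76.
P[2]: S = E(K, 0x6F) = 0xA2; 0xF2 ⊕ 0xA2 = 0x50.
P[3]: S = E(K, 0xA2) = 0xD5; 0xB1 ⊕ 0xD5 = 0x64.
Blocks that differ from the original plaintext: P[0].

P[0] = 0x6B, P[1] = 0x76, P[2] = 0x50, P[3] = 0x64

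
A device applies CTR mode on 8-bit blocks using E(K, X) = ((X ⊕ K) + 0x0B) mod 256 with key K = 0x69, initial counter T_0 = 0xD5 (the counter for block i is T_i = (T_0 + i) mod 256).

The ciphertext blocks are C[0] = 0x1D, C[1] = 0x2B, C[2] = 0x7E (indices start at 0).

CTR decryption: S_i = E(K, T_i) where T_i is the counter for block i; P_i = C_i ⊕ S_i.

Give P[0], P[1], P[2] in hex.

P[0]: T = 0xD5, S = E(K, T) = 0xC7; 0x1D ⊕ 0xC7 = 0xDA.
P[1]: T = 0xD6, S = E(K, T) = 0xCA; 0x2B ⊕ 0xCA = 0xE1.
P[2]: T = 0xD7, S = E(K, T) = 0xC9; 0x7E ⊕ 0xC9 = 0xB7.

P[0] = 0xDA, P[1] = 0xE1, P[2] = 0xB7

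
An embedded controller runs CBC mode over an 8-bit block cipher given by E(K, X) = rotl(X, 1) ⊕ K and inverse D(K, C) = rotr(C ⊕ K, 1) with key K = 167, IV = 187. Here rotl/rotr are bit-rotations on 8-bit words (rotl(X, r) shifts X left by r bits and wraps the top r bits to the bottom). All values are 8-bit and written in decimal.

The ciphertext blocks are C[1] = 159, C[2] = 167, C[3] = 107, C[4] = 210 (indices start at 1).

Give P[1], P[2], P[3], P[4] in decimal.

CBC decryption: P_i = D(K, C_i) ⊕ C_{i−1}, with C_{0} = IV.
P[1]: D(K, 159) = 28; 28 ⊕ 187 = 167.
P[2]: D(K, 167) = 0; 0 ⊕ 159 = 159.
P[3]: D(K, 107) = 102; 102 ⊕ 167 = 193.
P[4]: D(K, 210) = 186; 186 ⊕ 107 = 209.

P[1] = 167, P[2] = 159, P[3] = 193, P[4] = 209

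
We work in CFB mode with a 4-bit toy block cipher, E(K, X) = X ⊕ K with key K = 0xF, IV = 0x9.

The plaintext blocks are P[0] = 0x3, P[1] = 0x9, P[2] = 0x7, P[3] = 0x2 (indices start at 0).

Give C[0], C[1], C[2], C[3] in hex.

CFB encryption: C_i = P_i ⊕ E(K, C_{i−1}), with C_{−1} = IV.
C[0]: E(K, 0x9) = 0x6; 0x3 ⊕ 0x6 = 0x5.
C[1]: E(K, 0x5) = 0xA; 0x9 ⊕ 0xA = 0x3.
C[2]: E(K, 0x3) = 0xC; 0x7 ⊕ 0xC = 0xB.
C[3]: E(K, 0xB) = 0x4; 0x2 ⊕ 0x4 = 0x6.

C[0] = 0x5, C[1] = 0x3, C[2] = 0xB, C[3] = 0x6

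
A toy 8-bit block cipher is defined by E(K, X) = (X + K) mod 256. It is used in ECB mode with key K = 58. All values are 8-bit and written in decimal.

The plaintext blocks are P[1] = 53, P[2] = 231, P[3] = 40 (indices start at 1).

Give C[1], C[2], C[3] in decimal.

C[1] = 111, C[2] = 33, C[3] = 98

ECB encryption: C_i = E(K, P_i).
C[1]: E(K, 53) = 111.
C[2]: E(K, 231) = 33.
C[3]: E(K, 40) = 98.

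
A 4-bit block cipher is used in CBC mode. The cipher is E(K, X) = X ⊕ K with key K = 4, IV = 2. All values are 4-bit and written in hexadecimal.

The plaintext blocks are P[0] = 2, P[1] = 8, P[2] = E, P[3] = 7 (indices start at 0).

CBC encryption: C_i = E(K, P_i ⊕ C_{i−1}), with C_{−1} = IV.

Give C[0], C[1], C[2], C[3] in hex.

C[0]: P[0] ⊕ 2 = 0; E(K, 0) = 4.
C[1]: P[1] ⊕ 4 = C; E(K, C) = 8.
C[2]: P[2] ⊕ 8 = 6; E(K, 6) = 2.
C[3]: P[3] ⊕ 2 = 5; E(K, 5) = 1.

C[0] = 4, C[1] = 8, C[2] = 2, C[3] = 1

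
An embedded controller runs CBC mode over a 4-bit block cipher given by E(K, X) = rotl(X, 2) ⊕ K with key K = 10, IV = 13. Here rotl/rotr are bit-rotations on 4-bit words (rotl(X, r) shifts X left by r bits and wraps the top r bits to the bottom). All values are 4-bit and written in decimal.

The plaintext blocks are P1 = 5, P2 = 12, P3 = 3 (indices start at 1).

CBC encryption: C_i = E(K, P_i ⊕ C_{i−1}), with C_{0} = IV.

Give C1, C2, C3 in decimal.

C1: P1 ⊕ 13 = 8; E(K, 8) = 8.
C2: P2 ⊕ 8 = 4; E(K, 4) = 11.
C3: P3 ⊕ 11 = 8; E(K, 8) = 8.

C1 = 8, C2 = 11, C3 = 8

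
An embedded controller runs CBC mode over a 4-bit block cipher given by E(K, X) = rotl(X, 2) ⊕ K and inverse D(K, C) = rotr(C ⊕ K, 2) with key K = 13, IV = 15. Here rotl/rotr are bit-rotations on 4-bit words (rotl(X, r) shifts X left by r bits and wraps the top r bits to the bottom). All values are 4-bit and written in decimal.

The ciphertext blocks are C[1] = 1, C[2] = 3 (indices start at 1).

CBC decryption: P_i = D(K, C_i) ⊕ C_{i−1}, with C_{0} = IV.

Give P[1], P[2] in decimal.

P[1] = 12, P[2] = 10

P[1]: D(K, 1) = 3; 3 ⊕ 15 = 12.
P[2]: D(K, 3) = 11; 11 ⊕ 1 = 10.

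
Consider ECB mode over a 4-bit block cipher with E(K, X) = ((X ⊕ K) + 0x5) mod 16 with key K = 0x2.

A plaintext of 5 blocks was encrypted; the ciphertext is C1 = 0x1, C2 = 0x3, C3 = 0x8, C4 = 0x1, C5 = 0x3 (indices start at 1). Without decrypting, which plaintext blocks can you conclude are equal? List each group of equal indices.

ECB encrypts each block independently with the same key, so equal ciphertext blocks imply equal plaintext blocks.
C1 = C4 = 0x1, so P1 = P4.
C2 = C5 = 0x3, so P2 = P5.

P1 = P4; P2 = P5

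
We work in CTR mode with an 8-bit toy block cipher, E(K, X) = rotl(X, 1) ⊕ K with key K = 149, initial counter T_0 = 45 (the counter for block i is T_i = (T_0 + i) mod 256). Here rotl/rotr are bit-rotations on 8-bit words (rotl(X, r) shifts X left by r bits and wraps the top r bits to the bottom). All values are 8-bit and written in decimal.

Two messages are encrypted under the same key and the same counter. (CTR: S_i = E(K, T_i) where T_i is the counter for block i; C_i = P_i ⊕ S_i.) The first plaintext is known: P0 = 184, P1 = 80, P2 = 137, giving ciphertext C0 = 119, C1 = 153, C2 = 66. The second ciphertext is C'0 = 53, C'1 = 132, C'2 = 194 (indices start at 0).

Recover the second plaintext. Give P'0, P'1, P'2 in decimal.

In CTR with a reused counter, both messages share the same keystream S_i, so C_i ⊕ C'_i = P_i ⊕ P'_i and thus P'_i = P_i ⊕ C_i ⊕ C'_i.
P'0: 184 ⊕ 119 ⊕ 53 = 250.
P'1: 80 ⊕ 153 ⊕ 132 = 77.
P'2: 137 ⊕ 66 ⊕ 194 = 9.

P'0 = 250, P'1 = 77, P'2 = 9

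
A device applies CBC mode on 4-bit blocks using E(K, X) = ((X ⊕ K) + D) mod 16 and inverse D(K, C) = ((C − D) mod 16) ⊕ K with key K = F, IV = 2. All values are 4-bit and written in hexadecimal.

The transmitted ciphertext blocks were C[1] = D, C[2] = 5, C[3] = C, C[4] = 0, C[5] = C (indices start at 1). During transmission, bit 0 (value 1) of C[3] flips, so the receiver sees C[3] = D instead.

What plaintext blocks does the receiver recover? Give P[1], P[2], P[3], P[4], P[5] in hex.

CBC decryption: P_i = D(K, C_i) ⊕ C_{i−1}, with C_{0} = IV.
Only C[3] changed, to D. In CBC, a change in C_i garbles P_i and flips the same bit in P_{i+1}. Decrypting the received ciphertext:
P[1]: D(K, D) = F; F ⊕ 2 = D.
P[2]: D(K, 5) = 7; 7 ⊕ D = A.
P[3]: D(K, D) = F; F ⊕ 5 = A.
P[4]: D(K, 0) = C; C ⊕ D = 1.
P[5]: D(K, C) = 0; 0 ⊕ 0 = 0.
Blocks that differ from the original plaintext: P[3], P[4].

P[1] = D, P[2] = A, P[3] = A, P[4] = 1, P[5] = 0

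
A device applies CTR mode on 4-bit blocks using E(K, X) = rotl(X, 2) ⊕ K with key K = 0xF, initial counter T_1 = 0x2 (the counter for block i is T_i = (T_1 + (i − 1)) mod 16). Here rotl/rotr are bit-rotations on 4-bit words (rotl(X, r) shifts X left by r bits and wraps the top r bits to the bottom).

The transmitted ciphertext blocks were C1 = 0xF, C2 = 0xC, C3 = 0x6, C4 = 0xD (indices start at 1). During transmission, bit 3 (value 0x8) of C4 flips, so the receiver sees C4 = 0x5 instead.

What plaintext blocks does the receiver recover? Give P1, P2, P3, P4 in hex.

CTR decryption: S_i = E(K, T_i) where T_i is the counter for block i; P_i = C_i ⊕ S_i.
Only C4 changed, to 0x5. In CTR, a change in C_i flips the same bit in P_i only; the keystream is unaffected. Decrypting the received ciphertext:
P1: T = 0x2, S = E(K, T) = 0x7; 0xF ⊕ 0x7 = 0x8.
P2: T = 0x3, S = E(K, T) = 0x3; 0xC ⊕ 0x3 = 0xF.
P3: T = 0x4, S = E(K, T) = 0xE; 0x6 ⊕ 0xE = 0x8.
P4: T = 0x5, S = E(K, T) = 0xA; 0x5 ⊕ 0xA = 0xF.
Blocks that differ from the original plaintext: P4.

P1 = 0x8, P2 = 0xF, P3 = 0x8, P4 = 0xF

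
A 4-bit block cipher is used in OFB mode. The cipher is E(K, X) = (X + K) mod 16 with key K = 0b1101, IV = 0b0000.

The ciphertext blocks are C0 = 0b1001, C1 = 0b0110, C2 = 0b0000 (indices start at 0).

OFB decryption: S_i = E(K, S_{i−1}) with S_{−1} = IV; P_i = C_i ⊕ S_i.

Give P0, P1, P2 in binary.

P0: S = E(K, 0b0000) = 0b1101; 0b1001 ⊕ 0b1101 = 0b0100.
P1: S = E(K, 0b1101) = 0b1010; 0b0110 ⊕ 0b1010 = 0b1100.
P2: S = E(K, 0b1010) = 0b0111; 0b0000 ⊕ 0b0111 = 0b0111.

P0 = 0b0100, P1 = 0b1100, P2 = 0b0111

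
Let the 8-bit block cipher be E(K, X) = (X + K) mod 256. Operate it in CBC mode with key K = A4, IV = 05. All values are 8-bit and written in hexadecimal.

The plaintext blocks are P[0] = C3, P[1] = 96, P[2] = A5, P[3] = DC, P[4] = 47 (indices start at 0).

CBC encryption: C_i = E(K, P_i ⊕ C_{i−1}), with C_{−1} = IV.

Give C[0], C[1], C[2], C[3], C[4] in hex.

C[0] = 6A, C[1] = A0, C[2] = A9, C[3] = 19, C[4] = 02

C[0]: P[0] ⊕ 05 = C6; E(K, C6) = 6A.
C[1]: P[1] ⊕ 6A = FC; E(K, FC) = A0.
C[2]: P[2] ⊕ A0 = 05; E(K, 05) = A9.
C[3]: P[3] ⊕ A9 = 75; E(K, 75) = 19.
C[4]: P[4] ⊕ 19 = 5E; E(K, 5E) = 02.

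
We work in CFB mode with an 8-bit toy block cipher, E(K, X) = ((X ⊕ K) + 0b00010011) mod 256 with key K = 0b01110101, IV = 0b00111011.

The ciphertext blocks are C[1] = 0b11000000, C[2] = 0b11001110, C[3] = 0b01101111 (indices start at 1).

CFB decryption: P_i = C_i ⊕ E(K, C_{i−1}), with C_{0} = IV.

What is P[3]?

P[3] = 0b10100001

P[3]: E(K, 0b11001110) = 0b11001110; 0b01101111 ⊕ 0b11001110 = 0b10100001.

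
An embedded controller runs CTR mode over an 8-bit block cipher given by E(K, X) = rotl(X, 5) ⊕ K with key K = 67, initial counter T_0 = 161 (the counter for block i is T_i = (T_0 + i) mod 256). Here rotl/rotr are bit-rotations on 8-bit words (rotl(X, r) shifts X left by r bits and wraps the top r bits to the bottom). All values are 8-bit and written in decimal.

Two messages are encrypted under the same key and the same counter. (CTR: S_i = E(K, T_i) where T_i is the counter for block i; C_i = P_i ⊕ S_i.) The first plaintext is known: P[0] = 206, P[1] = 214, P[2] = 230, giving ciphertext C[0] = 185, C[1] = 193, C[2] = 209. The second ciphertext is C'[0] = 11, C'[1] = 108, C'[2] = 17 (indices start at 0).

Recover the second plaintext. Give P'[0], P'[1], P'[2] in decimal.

In CTR with a reused counter, both messages share the same keystream S_i, so C_i ⊕ C'_i = P_i ⊕ P'_i and thus P'_i = P_i ⊕ C_i ⊕ C'_i.
P'[0]: 206 ⊕ 185 ⊕ 11 = 124.
P'[1]: 214 ⊕ 193 ⊕ 108 = 123.
P'[2]: 230 ⊕ 209 ⊕ 17 = 38.

P'[0] = 124, P'[1] = 123, P'[2] = 38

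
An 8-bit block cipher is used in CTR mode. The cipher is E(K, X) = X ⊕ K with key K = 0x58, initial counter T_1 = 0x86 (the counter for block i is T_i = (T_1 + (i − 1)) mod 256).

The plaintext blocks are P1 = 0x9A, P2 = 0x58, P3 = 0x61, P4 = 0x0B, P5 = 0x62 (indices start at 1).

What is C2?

C2 = 0x87

CTR encryption: S_i = E(K, T_i) where T_i is the counter for block i; C_i = P_i ⊕ S_i.
C1: T = 0x86, S = E(K, T) = 0xDE; 0x9A ⊕ 0xDE = 0x44.
C2: T = 0x87, S = E(K, T) = 0xDF; 0x58 ⊕ 0xDF = 0x87.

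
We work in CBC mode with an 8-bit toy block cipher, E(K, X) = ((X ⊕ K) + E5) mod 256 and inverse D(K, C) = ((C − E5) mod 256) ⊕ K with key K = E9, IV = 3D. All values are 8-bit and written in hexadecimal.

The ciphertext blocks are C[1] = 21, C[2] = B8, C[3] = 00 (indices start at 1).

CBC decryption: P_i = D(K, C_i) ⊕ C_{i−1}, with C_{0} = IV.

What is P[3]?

P[3]: D(K, 00) = F2; F2 ⊕ B8 = 4A.

P[3] = 4A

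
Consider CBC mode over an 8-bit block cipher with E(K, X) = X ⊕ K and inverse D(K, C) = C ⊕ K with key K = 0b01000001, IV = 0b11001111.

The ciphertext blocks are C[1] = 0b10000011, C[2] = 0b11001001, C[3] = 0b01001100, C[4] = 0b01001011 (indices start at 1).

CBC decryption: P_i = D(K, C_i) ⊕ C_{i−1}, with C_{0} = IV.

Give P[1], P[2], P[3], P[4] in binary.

P[1] = 0b00001101, P[2] = 0b00001011, P[3] = 0b11000100, P[4] = 0b01000110

P[1]: D(K, 0b10000011) = 0b11000010; 0b11000010 ⊕ 0b11001111 = 0b00001101.
P[2]: D(K, 0b11001001) = 0b10001000; 0b10001000 ⊕ 0b10000011 = 0b00001011.
P[3]: D(K, 0b01001100) = 0b00001101; 0b00001101 ⊕ 0b11001001 = 0b11000100.
P[4]: D(K, 0b01001011) = 0b00001010; 0b00001010 ⊕ 0b01001100 = 0b01000110.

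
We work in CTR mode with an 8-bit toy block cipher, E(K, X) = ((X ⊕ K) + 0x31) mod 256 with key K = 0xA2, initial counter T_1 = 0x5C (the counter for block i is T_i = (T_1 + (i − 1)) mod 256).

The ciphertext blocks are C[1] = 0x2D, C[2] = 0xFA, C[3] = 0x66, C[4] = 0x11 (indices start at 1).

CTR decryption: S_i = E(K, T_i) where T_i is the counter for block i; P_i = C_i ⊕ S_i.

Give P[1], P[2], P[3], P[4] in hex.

P[1]: T = 0x5C, S = E(K, T) = 0x2F; 0x2D ⊕ 0x2F = 0x02.
P[2]: T = 0x5D, S = E(K, T) = 0x30; 0xFA ⊕ 0x30 = 0xCA.
P[3]: T = 0x5E, S = E(K, T) = 0x2D; 0x66 ⊕ 0x2D = 0x4B.
P[4]: T = 0x5F, S = E(K, T) = 0x2E; 0x11 ⊕ 0x2E = 0x3F.

P[1] = 0x02, P[2] = 0xCA, P[3] = 0x4B, P[4] = 0x3F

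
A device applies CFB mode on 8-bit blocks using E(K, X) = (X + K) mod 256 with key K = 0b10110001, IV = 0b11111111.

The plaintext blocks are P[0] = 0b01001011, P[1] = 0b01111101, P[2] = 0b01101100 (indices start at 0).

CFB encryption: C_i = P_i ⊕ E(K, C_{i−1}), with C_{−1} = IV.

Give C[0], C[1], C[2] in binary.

C[0]: E(K, 0b11111111) = 0b10110000; 0b01001011 ⊕ 0b10110000 = 0b11111011.
C[1]: E(K, 0b11111011) = 0b10101100; 0b01111101 ⊕ 0b10101100 = 0b11010001.
C[2]: E(K, 0b11010001) = 0b10000010; 0b01101100 ⊕ 0b10000010 = 0b11101110.

C[0] = 0b11111011, C[1] = 0b11010001, C[2] = 0b11101110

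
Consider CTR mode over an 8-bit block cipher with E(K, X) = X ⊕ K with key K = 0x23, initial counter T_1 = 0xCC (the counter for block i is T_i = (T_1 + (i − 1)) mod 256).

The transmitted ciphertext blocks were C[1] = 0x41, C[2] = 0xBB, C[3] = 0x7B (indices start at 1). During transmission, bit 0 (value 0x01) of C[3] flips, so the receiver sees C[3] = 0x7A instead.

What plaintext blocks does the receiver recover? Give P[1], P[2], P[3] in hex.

P[1] = 0xAE, P[2] = 0x55, P[3] = 0x97

CTR decryption: S_i = E(K, T_i) where T_i is the counter for block i; P_i = C_i ⊕ S_i.
Only C[3] changed, to 0x7A. In CTR, a change in C_i flips the same bit in P_i only; the keystream is unaffected. Decrypting the received ciphertext:
P[1]: T = 0xCC, S = E(K, T) = 0xEF; 0x41 ⊕ 0xEF = 0xAE.
P[2]: T = 0xCD, S = E(K, T) = 0xEE; 0xBB ⊕ 0xEE = 0x55.
P[3]: T = 0xCE, S = E(K, T) = 0xED; 0x7A ⊕ 0xED = 0x97.
Blocks that differ from the original plaintext: P[3].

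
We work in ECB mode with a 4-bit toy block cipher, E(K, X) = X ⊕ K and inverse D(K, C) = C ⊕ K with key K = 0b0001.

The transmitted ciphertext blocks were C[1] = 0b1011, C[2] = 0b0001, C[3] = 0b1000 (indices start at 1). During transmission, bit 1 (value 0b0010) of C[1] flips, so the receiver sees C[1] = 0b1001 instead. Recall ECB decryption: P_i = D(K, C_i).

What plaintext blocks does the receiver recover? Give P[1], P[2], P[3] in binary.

P[1] = 0b1000, P[2] = 0b0000, P[3] = 0b1001

Only C[1] changed, to 0b1001. In ECB, a change in C_i affects only P_i. Decrypting the received ciphertext:
P[1]: D(K, 0b1001) = 0b1000.
P[2]: D(K, 0b0001) = 0b0000.
P[3]: D(K, 0b1000) = 0b1001.
Blocks that differ from the original plaintext: P[1].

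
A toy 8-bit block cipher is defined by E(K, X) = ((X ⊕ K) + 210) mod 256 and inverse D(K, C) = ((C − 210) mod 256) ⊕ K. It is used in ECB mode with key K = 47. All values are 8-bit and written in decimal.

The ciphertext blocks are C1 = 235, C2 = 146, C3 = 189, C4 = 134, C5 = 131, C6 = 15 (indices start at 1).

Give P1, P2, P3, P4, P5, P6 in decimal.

P1 = 54, P2 = 239, P3 = 196, P4 = 155, P5 = 158, P6 = 18

ECB decryption: P_i = D(K, C_i).
P1: D(K, 235) = 54.
P2: D(K, 146) = 239.
P3: D(K, 189) = 196.
P4: D(K, 134) = 155.
P5: D(K, 131) = 158.
P6: D(K, 15) = 18.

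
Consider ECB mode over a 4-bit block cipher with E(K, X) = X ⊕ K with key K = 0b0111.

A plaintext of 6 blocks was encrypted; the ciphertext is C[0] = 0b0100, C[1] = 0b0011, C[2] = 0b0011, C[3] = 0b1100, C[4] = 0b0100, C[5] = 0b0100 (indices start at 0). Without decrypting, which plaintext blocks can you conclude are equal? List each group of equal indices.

ECB encrypts each block independently with the same key, so equal ciphertext blocks imply equal plaintext blocks.
C[0] = C[4] = C[5] = 0b0100, so P[0] = P[4] = P[5].
C[1] = C[2] = 0b0011, so P[1] = P[2].

P[0] = P[4] = P[5]; P[1] = P[2]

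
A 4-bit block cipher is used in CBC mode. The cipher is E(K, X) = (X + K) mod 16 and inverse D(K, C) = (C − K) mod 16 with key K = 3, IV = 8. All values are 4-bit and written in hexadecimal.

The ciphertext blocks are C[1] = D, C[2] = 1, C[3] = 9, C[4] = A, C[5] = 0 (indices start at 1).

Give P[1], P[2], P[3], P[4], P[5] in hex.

P[1] = 2, P[2] = 3, P[3] = 7, P[4] = E, P[5] = 7

CBC decryption: P_i = D(K, C_i) ⊕ C_{i−1}, with C_{0} = IV.
P[1]: D(K, D) = A; A ⊕ 8 = 2.
P[2]: D(K, 1) = E; E ⊕ D = 3.
P[3]: D(K, 9) = 6; 6 ⊕ 1 = 7.
P[4]: D(K, A) = 7; 7 ⊕ 9 = E.
P[5]: D(K, 0) = D; D ⊕ A = 7.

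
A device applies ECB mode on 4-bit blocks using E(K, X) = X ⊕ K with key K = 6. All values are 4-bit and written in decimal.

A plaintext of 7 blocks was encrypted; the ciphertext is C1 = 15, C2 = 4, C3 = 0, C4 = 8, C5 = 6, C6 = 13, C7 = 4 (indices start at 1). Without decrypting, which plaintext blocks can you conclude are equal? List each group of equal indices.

P2 = P7

ECB encrypts each block independently with the same key, so equal ciphertext blocks imply equal plaintext blocks.
C2 = C7 = 4, so P2 = P7.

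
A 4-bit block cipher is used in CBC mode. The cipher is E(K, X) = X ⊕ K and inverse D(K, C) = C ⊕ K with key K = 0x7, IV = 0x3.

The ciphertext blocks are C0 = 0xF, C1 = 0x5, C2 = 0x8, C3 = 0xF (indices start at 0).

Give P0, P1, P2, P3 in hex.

CBC decryption: P_i = D(K, C_i) ⊕ C_{i−1}, with C_{−1} = IV.
P0: D(K, 0xF) = 0x8; 0x8 ⊕ 0x3 = 0xB.
P1: D(K, 0x5) = 0x2; 0x2 ⊕ 0xF = 0xD.
P2: D(K, 0x8) = 0xF; 0xF ⊕ 0x5 = 0xA.
P3: D(K, 0xF) = 0x8; 0x8 ⊕ 0x8 = 0x0.

P0 = 0xB, P1 = 0xD, P2 = 0xA, P3 = 0x0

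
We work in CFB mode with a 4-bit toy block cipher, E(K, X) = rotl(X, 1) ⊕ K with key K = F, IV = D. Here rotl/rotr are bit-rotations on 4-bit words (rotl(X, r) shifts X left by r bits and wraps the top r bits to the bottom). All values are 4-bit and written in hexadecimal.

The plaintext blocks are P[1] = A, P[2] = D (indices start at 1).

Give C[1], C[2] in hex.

CFB encryption: C_i = P_i ⊕ E(K, C_{i−1}), with C_{0} = IV.
C[1]: E(K, D) = 4; A ⊕ 4 = E.
C[2]: E(K, E) = 2; D ⊕ 2 = F.

C[1] = E, C[2] = F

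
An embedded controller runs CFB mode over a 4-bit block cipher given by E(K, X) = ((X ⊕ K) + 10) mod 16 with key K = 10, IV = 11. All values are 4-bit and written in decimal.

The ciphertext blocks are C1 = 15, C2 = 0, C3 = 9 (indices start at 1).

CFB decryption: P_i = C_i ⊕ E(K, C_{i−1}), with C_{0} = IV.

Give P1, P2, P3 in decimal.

P1: E(K, 11) = 11; 15 ⊕ 11 = 4.
P2: E(K, 15) = 15; 0 ⊕ 15 = 15.
P3: E(K, 0) = 4; 9 ⊕ 4 = 13.

P1 = 4, P2 = 15, P3 = 13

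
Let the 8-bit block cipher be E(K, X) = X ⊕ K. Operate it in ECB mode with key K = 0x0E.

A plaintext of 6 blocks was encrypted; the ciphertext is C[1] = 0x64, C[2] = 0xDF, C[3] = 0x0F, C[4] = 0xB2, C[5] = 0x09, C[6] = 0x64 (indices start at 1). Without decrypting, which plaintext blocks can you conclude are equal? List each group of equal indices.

P[1] = P[6]

ECB encrypts each block independently with the same key, so equal ciphertext blocks imply equal plaintext blocks.
C[1] = C[6] = 0x64, so P[1] = P[6].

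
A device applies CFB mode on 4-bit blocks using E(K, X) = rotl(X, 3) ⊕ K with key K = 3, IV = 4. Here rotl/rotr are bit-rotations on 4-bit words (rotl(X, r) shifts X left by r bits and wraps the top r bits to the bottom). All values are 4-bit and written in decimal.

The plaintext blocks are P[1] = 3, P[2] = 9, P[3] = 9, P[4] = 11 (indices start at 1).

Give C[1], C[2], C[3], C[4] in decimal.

CFB encryption: C_i = P_i ⊕ E(K, C_{i−1}), with C_{0} = IV.
C[1]: E(K, 4) = 1; 3 ⊕ 1 = 2.
C[2]: E(K, 2) = 2; 9 ⊕ 2 = 11.
C[3]: E(K, 11) = 14; 9 ⊕ 14 = 7.
C[4]: E(K, 7) = 8; 11 ⊕ 8 = 3.

C[1] = 2, C[2] = 11, C[3] = 7, C[4] = 3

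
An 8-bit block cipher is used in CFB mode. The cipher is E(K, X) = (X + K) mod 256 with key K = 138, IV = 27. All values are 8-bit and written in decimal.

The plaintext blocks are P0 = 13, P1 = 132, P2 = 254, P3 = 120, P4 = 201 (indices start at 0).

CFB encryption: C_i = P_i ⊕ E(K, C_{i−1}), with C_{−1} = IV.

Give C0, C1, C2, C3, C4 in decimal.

C0 = 168, C1 = 182, C2 = 190, C3 = 48, C4 = 115

C0: E(K, 27) = 165; 13 ⊕ 165 = 168.
C1: E(K, 168) = 50; 132 ⊕ 50 = 182.
C2: E(K, 182) = 64; 254 ⊕ 64 = 190.
C3: E(K, 190) = 72; 120 ⊕ 72 = 48.
C4: E(K, 48) = 186; 201 ⊕ 186 = 115.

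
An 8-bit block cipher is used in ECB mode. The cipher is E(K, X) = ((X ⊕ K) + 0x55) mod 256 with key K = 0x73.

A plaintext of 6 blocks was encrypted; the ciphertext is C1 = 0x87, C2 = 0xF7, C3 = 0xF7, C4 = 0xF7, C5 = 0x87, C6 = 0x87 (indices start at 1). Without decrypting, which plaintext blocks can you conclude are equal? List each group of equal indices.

ECB encrypts each block independently with the same key, so equal ciphertext blocks imply equal plaintext blocks.
C1 = C5 = C6 = 0x87, so P1 = P5 = P6.
C2 = C3 = C4 = 0xF7, so P2 = P3 = P4.

P1 = P5 = P6; P2 = P3 = P4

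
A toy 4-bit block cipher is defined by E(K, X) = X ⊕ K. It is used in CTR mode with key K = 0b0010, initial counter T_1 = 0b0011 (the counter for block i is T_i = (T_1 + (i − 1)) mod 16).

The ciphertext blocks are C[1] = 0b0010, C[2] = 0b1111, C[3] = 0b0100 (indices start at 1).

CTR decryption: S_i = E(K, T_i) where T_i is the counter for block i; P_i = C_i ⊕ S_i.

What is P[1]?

P[1]: T = 0b0011, S = E(K, T) = 0b0001; 0b0010 ⊕ 0b0001 = 0b0011.

P[1] = 0b0011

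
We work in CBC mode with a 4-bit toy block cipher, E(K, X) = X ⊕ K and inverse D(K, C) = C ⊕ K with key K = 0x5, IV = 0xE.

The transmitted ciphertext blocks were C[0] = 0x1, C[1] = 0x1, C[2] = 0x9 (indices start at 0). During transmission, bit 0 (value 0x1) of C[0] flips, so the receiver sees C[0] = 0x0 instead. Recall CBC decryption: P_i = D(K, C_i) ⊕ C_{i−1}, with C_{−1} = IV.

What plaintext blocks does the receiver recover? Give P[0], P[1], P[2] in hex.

Only C[0] changed, to 0x0. In CBC, a change in C_i garbles P_i and flips the same bit in P_{i+1}. Decrypting the received ciphertext:
P[0]: D(K, 0x0) = 0x5; 0x5 ⊕ 0xE = 0xB.
P[1]: D(K, 0x1) = 0x4; 0x4 ⊕ 0x0 = 0x4.
P[2]: D(K, 0x9) = 0xC; 0xC ⊕ 0x1 = 0xD.
Blocks that differ from the original plaintext: P[0], P[1].

P[0] = 0xB, P[1] = 0x4, P[2] = 0xD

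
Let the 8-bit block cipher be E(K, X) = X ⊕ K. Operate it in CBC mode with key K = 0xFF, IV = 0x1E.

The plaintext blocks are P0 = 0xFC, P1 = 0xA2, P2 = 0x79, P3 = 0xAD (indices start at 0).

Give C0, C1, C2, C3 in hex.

CBC encryption: C_i = E(K, P_i ⊕ C_{i−1}), with C_{−1} = IV.
C0: P0 ⊕ 0x1E = 0xE2; E(K, 0xE2) = 0x1D.
C1: P1 ⊕ 0x1D = 0xBF; E(K, 0xBF) = 0x40.
C2: P2 ⊕ 0x40 = 0x39; E(K, 0x39) = 0xC6.
C3: P3 ⊕ 0xC6 = 0x6B; E(K, 0x6B) = 0x94.

C0 = 0x1D, C1 = 0x40, C2 = 0xC6, C3 = 0x94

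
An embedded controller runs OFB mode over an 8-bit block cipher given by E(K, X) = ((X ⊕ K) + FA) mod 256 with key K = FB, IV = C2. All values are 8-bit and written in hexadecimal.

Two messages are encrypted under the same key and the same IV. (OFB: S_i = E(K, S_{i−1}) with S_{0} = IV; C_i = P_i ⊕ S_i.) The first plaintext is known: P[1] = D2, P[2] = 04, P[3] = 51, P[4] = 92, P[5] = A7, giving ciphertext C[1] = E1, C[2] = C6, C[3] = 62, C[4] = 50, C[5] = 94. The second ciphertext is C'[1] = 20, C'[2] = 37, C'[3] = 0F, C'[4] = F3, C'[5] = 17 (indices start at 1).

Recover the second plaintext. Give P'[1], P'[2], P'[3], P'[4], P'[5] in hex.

P'[1] = 13, P'[2] = F5, P'[3] = 3C, P'[4] = 31, P'[5] = 24

In OFB with a reused IV, both messages share the same keystream S_i, so C_i ⊕ C'_i = P_i ⊕ P'_i and thus P'_i = P_i ⊕ C_i ⊕ C'_i.
P'[1]: D2 ⊕ E1 ⊕ 20 = 13.
P'[2]: 04 ⊕ C6 ⊕ 37 = F5.
P'[3]: 51 ⊕ 62 ⊕ 0F = 3C.
P'[4]: 92 ⊕ 50 ⊕ F3 = 31.
P'[5]: A7 ⊕ 94 ⊕ 17 = 24.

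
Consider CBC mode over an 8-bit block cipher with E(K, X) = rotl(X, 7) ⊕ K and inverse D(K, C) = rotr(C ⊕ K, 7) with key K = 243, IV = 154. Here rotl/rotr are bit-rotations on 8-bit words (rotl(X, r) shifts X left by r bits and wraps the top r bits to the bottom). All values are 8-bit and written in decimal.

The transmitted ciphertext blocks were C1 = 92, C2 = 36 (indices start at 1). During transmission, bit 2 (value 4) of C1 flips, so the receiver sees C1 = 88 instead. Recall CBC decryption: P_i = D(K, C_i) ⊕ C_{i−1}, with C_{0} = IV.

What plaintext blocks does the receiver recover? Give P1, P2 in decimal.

P1 = 205, P2 = 247

Only C1 changed, to 88. In CBC, a change in C_i garbles P_i and flips the same bit in P_{i+1}. Decrypting the received ciphertext:
P1: D(K, 88) = 87; 87 ⊕ 154 = 205.
P2: D(K, 36) = 175; 175 ⊕ 88 = 247.
Blocks that differ from the original plaintext: P1, P2.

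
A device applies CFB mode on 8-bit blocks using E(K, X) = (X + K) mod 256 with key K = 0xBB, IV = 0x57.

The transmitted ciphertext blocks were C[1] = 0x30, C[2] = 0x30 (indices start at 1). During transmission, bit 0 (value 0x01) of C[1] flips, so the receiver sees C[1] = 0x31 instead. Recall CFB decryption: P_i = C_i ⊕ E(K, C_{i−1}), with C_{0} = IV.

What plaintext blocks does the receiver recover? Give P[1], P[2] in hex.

Only C[1] changed, to 0x31. In CFB, a change in C_i flips the same bit in P_i and garbles P_{i+1}. Decrypting the received ciphertext:
P[1]: E(K, 0x57) = 0x12; 0x31 ⊕ 0x12 = 0x23.
P[2]: E(K, 0x31) = 0xEC; 0x30 ⊕ 0xEC = 0xDC.
Blocks that differ from the original plaintext: P[1], P[2].

P[1] = 0x23, P[2] = 0xDC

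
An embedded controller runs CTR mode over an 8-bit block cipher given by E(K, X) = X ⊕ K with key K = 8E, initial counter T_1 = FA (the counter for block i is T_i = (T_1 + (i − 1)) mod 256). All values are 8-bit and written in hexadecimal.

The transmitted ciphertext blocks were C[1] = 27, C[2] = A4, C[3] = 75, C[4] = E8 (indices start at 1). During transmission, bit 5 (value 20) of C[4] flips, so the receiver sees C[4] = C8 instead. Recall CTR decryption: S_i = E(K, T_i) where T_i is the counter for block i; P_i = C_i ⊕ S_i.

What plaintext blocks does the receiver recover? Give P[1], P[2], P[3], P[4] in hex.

P[1] = 53, P[2] = D1, P[3] = 07, P[4] = BB

Only C[4] changed, to C8. In CTR, a change in C_i flips the same bit in P_i only; the keystream is unaffected. Decrypting the received ciphertext:
P[1]: T = FA, S = E(K, T) = 74; 27 ⊕ 74 = 53.
P[2]: T = FB, S = E(K, T) = 75; A4 ⊕ 75 = D1.
P[3]: T = FC, S = E(K, T) = 72; 75 ⊕ 72 = 07.
P[4]: T = FD, S = E(K, T) = 73; C8 ⊕ 73 = BB.
Blocks that differ from the original plaintext: P[4].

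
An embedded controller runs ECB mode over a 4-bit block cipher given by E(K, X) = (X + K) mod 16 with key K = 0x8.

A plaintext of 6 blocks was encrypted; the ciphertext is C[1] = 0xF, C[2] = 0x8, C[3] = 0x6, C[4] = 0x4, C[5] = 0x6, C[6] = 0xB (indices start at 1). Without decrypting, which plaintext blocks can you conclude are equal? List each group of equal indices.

ECB encrypts each block independently with the same key, so equal ciphertext blocks imply equal plaintext blocks.
C[3] = C[5] = 0x6, so P[3] = P[5].

P[3] = P[5]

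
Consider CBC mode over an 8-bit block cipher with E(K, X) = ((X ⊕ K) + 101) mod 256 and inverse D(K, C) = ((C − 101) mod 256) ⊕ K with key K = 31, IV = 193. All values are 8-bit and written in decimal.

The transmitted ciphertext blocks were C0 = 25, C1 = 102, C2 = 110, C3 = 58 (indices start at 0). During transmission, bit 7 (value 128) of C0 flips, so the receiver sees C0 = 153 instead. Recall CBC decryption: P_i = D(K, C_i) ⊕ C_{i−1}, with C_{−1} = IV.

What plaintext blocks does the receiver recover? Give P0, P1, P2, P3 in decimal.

P0 = 234, P1 = 135, P2 = 112, P3 = 164

Only C0 changed, to 153. In CBC, a change in C_i garbles P_i and flips the same bit in P_{i+1}. Decrypting the received ciphertext:
P0: D(K, 153) = 43; 43 ⊕ 193 = 234.
P1: D(K, 102) = 30; 30 ⊕ 153 = 135.
P2: D(K, 110) = 22; 22 ⊕ 102 = 112.
P3: D(K, 58) = 202; 202 ⊕ 110 = 164.
Blocks that differ from the original plaintext: P0, P1.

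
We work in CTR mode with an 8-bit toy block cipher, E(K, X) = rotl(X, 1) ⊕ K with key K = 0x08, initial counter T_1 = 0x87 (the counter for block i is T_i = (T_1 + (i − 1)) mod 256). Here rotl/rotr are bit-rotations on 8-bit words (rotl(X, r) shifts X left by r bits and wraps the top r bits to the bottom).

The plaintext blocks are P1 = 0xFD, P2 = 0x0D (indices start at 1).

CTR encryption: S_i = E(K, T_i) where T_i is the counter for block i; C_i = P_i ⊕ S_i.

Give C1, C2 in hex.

C1 = 0xFA, C2 = 0x14

C1: T = 0x87, S = E(K, T) = 0x07; 0xFD ⊕ 0x07 = 0xFA.
C2: T = 0x88, S = E(K, T) = 0x19; 0x0D ⊕ 0x19 = 0x14.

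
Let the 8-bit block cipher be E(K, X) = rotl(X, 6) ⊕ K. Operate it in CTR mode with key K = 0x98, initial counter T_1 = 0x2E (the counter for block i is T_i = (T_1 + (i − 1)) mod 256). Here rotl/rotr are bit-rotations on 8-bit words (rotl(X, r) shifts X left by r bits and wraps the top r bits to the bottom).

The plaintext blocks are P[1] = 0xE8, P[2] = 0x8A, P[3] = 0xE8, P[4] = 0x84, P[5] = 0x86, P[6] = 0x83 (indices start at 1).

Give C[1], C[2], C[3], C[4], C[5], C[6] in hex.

CTR encryption: S_i = E(K, T_i) where T_i is the counter for block i; C_i = P_i ⊕ S_i.
C[1]: T = 0x2E, S = E(K, T) = 0x13; 0xE8 ⊕ 0x13 = 0xFB.
C[2]: T = 0x2F, S = E(K, T) = 0x53; 0x8A ⊕ 0x53 = 0xD9.
C[3]: T = 0x30, S = E(K, T) = 0x94; 0xE8 ⊕ 0x94 = 0x7C.
C[4]: T = 0x31, S = E(K, T) = 0xD4; 0x84 ⊕ 0xD4 = 0x50.
C[5]: T = 0x32, S = E(K, T) = 0x14; 0x86 ⊕ 0x14 = 0x92.
C[6]: T = 0x33, S = E(K, T) = 0x54; 0x83 ⊕ 0x54 = 0xD7.

C[1] = 0xFB, C[2] = 0xD9, C[3] = 0x7C, C[4] = 0x50, C[5] = 0x92, C[6] = 0xD7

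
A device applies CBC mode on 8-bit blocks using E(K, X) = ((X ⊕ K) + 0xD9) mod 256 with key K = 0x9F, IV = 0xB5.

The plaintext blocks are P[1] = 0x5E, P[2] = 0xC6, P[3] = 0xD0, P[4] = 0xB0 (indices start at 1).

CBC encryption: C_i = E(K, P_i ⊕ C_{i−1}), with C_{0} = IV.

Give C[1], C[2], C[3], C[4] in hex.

C[1] = 0x4D, C[2] = 0xED, C[3] = 0x7B, C[4] = 0x2D

C[1]: P[1] ⊕ 0xB5 = 0xEB; E(K, 0xEB) = 0x4D.
C[2]: P[2] ⊕ 0x4D = 0x8B; E(K, 0x8B) = 0xED.
C[3]: P[3] ⊕ 0xED = 0x3D; E(K, 0x3D) = 0x7B.
C[4]: P[4] ⊕ 0x7B = 0xCB; E(K, 0xCB) = 0x2D.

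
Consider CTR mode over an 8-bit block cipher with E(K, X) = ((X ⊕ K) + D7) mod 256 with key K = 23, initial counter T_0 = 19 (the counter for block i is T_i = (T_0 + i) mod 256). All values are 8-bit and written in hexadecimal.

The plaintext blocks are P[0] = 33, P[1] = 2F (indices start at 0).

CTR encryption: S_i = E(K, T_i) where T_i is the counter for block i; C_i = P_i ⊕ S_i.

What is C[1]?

C[0]: T = 19, S = E(K, T) = 11; 33 ⊕ 11 = 22.
C[1]: T = 1A, S = E(K, T) = 10; 2F ⊕ 10 = 3F.

C[1] = 3F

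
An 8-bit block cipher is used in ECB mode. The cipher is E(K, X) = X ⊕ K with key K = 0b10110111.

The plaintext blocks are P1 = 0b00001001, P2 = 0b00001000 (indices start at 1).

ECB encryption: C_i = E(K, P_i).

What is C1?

C1: E(K, 0b00001001) = 0b10111110.

C1 = 0b10111110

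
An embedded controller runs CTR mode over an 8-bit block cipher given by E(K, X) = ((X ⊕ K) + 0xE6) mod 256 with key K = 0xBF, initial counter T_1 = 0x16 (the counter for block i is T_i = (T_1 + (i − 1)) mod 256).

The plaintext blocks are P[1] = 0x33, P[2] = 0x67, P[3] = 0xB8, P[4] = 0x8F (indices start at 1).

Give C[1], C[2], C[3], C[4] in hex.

C[1] = 0xBC, C[2] = 0xE9, C[3] = 0x35, C[4] = 0x03

CTR encryption: S_i = E(K, T_i) where T_i is the counter for block i; C_i = P_i ⊕ S_i.
C[1]: T = 0x16, S = E(K, T) = 0x8F; 0x33 ⊕ 0x8F = 0xBC.
C[2]: T = 0x17, S = E(K, T) = 0x8E; 0x67 ⊕ 0x8E = 0xE9.
C[3]: T = 0x18, S = E(K, T) = 0x8D; 0xB8 ⊕ 0x8D = 0x35.
C[4]: T = 0x19, S = E(K, T) = 0x8C; 0x8F ⊕ 0x8C = 0x03.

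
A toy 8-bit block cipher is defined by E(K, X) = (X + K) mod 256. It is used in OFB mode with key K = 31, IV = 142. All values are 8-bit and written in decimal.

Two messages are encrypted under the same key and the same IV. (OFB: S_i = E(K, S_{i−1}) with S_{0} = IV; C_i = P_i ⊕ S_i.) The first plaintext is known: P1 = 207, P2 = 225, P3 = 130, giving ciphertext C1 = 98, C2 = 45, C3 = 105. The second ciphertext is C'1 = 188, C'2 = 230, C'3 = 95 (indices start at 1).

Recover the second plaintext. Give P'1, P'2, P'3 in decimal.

P'1 = 17, P'2 = 42, P'3 = 180

In OFB with a reused IV, both messages share the same keystream S_i, so C_i ⊕ C'_i = P_i ⊕ P'_i and thus P'_i = P_i ⊕ C_i ⊕ C'_i.
P'1: 207 ⊕ 98 ⊕ 188 = 17.
P'2: 225 ⊕ 45 ⊕ 230 = 42.
P'3: 130 ⊕ 105 ⊕ 95 = 180.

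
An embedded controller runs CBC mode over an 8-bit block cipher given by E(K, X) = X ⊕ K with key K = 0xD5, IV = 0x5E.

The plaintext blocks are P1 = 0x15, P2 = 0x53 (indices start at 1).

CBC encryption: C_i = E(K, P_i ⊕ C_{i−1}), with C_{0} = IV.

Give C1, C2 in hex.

C1: P1 ⊕ 0x5E = 0x4B; E(K, 0x4B) = 0x9E.
C2: P2 ⊕ 0x9E = 0xCD; E(K, 0xCD) = 0x18.

C1 = 0x9E, C2 = 0x18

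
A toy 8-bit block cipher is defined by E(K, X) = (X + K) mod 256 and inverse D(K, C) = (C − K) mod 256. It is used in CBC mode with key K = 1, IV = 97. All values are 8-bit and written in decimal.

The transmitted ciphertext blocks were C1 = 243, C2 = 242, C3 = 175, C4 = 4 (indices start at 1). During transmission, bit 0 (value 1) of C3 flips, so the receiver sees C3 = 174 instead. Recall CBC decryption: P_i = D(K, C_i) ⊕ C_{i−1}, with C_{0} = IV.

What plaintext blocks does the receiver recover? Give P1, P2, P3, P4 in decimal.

P1 = 147, P2 = 2, P3 = 95, P4 = 173

Only C3 changed, to 174. In CBC, a change in C_i garbles P_i and flips the same bit in P_{i+1}. Decrypting the received ciphertext:
P1: D(K, 243) = 242; 242 ⊕ 97 = 147.
P2: D(K, 242) = 241; 241 ⊕ 243 = 2.
P3: D(K, 174) = 173; 173 ⊕ 242 = 95.
P4: D(K, 4) = 3; 3 ⊕ 174 = 173.
Blocks that differ from the original plaintext: P3, P4.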